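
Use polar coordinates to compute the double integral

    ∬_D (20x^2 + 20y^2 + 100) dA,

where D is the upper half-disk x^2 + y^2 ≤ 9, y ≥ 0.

The region D is 0 ≤ r ≤ 3, 0 ≤ θ ≤ π in polar coordinates, where x = r cos(θ), y = r sin(θ), and dA = r dr dθ.

Under the substitution, the integrand becomes 20r^2 + 100, so

    ∬_D (20x^2 + 20y^2 + 100) dA = ∫_{0}^{π} ∫_{0}^{3} (20r^2 + 100) · r dr dθ.

Inner integral (in r): ∫_{0}^{3} (20r^2 + 100) · r dr = 855.

Outer integral (in θ): ∫_{0}^{π} (855) dθ = 855π.

Therefore ∬_D (20x^2 + 20y^2 + 100) dA = 855π.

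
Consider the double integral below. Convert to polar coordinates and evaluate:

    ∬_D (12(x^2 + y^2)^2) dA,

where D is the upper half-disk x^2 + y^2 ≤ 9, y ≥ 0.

The region D is 0 ≤ r ≤ 3, 0 ≤ θ ≤ π in polar coordinates, where x = r cos(θ), y = r sin(θ), and dA = r dr dθ.

Under the substitution, the integrand becomes 12r^4, so

    ∬_D (12(x^2 + y^2)^2) dA = ∫_{0}^{π} ∫_{0}^{3} (12r^4) · r dr dθ.

Inner integral (in r): ∫_{0}^{3} (12r^4) · r dr = 1458.

Outer integral (in θ): ∫_{0}^{π} (1458) dθ = 1458π.

Therefore ∬_D (12(x^2 + y^2)^2) dA = 1458π.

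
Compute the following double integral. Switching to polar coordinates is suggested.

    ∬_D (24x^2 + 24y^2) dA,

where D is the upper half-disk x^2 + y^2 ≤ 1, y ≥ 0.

The region D is 0 ≤ r ≤ 1, 0 ≤ θ ≤ π in polar coordinates, where x = r cos(θ), y = r sin(θ), and dA = r dr dθ.

Under the substitution, the integrand becomes 24r^2, so

    ∬_D (24x^2 + 24y^2) dA = ∫_{0}^{π} ∫_{0}^{1} (24r^2) · r dr dθ.

Inner integral (in r): ∫_{0}^{1} (24r^2) · r dr = 6.

Outer integral (in θ): ∫_{0}^{π} (6) dθ = 6π.

Therefore ∬_D (24x^2 + 24y^2) dA = 6π.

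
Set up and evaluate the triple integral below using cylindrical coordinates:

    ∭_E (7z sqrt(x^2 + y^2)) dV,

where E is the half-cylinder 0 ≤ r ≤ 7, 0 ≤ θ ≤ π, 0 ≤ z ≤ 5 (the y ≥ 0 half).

In cylindrical coordinates, x = r cos(θ), y = r sin(θ), z = z, and dV = r dr dθ dz.

The integrand becomes 7r z, so

    ∭_E (7z sqrt(x^2 + y^2)) dV = ∫_{0}^{π} ∫_{0}^{7} ∫_{0}^{5} (7r z) · r dz dr dθ.

Inner (z): 175r^2/2.
Middle (r from 0 to 7): 60025/6.
Outer (θ): 60025π/6.

Therefore the triple integral equals 60025π/6.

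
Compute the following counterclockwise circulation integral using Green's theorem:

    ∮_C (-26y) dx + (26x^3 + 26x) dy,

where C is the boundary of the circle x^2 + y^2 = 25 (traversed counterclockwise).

Green's theorem converts the closed line integral into a double integral over the enclosed region D:

    ∮_C P dx + Q dy = ∬_D (∂Q/∂x - ∂P/∂y) dA.

Here P = -26y, Q = 26x^3 + 26x, so

    ∂Q/∂x = 78x^2 + 26,    ∂P/∂y = -26,
    ∂Q/∂x - ∂P/∂y = 78x^2 + 52.

D is the region x^2 + y^2 ≤ 25. Evaluating the double integral:

In polar coordinates (x = r cos θ, y = r sin θ, dA = r dr dθ) the integrand becomes 78r^2cos(θ)^2 + 52, so

    ∬_D (78x^2 + 52) dA = ∫_0^{2π} ∫_0^{5} (78r^2cos(θ)^2 + 52) · r dr dθ.

Inner (r from 0 to 5): 24375cos(θ)^2/2 + 650.
Outer (θ from 0 to 2π): 26975π/2.

Therefore ∮_C P dx + Q dy = 26975π/2.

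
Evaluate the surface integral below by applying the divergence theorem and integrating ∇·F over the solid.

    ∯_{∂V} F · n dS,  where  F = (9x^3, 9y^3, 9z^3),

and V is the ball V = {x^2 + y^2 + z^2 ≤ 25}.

By the divergence theorem,

    ∯_{∂V} F · n dS = ∭_V (∇ · F) dV.

Compute the divergence:
    ∇ · F = ∂F_x/∂x + ∂F_y/∂y + ∂F_z/∂z = 27x^2 + 27y^2 + 27z^2.

In spherical coordinates, x = ρ sin(φ) cos(θ), y = ρ sin(φ) sin(θ), z = ρ cos(φ), dV = ρ^2 sin(φ) dρ dφ dθ, with 0 ≤ ρ ≤ 5, 0 ≤ φ ≤ π, 0 ≤ θ ≤ 2π.

The integrand, after substitution and multiplying by the volume element, becomes (27ρ^2) · ρ^2 sin(φ), so

    ∭_V (∇·F) dV = ∫_0^{2π} ∫_0^{π} ∫_0^{5} (27ρ^2) · ρ^2 sin(φ) dρ dφ dθ.

Inner (ρ from 0 to 5): 16875sin(φ).
Middle (φ from 0 to π): 33750.
Outer (θ from 0 to 2π): 67500π.

Therefore ∯_{∂V} F · n dS = 67500π.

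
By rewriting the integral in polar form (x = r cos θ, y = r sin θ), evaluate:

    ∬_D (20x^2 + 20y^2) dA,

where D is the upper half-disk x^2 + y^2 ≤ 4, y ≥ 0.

The region D is 0 ≤ r ≤ 2, 0 ≤ θ ≤ π in polar coordinates, where x = r cos(θ), y = r sin(θ), and dA = r dr dθ.

Under the substitution, the integrand becomes 20r^2, so

    ∬_D (20x^2 + 20y^2) dA = ∫_{0}^{π} ∫_{0}^{2} (20r^2) · r dr dθ.

Inner integral (in r): ∫_{0}^{2} (20r^2) · r dr = 80.

Outer integral (in θ): ∫_{0}^{π} (80) dθ = 80π.

Therefore ∬_D (20x^2 + 20y^2) dA = 80π.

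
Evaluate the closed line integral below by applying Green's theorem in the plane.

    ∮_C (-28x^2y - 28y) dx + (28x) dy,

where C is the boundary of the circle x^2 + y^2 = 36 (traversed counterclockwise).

Green's theorem converts the closed line integral into a double integral over the enclosed region D:

    ∮_C P dx + Q dy = ∬_D (∂Q/∂x - ∂P/∂y) dA.

Here P = -28x^2y - 28y, Q = 28x, so

    ∂Q/∂x = 28,    ∂P/∂y = -28x^2 - 28,
    ∂Q/∂x - ∂P/∂y = 28x^2 + 56.

D is the region x^2 + y^2 ≤ 36. Evaluating the double integral:

In polar coordinates (x = r cos θ, y = r sin θ, dA = r dr dθ) the integrand becomes 28r^2cos(θ)^2 + 56, so

    ∬_D (28x^2 + 56) dA = ∫_0^{2π} ∫_0^{6} (28r^2cos(θ)^2 + 56) · r dr dθ.

Inner (r from 0 to 6): 9072cos(θ)^2 + 1008.
Outer (θ from 0 to 2π): 11088π.

Therefore ∮_C P dx + Q dy = 11088π.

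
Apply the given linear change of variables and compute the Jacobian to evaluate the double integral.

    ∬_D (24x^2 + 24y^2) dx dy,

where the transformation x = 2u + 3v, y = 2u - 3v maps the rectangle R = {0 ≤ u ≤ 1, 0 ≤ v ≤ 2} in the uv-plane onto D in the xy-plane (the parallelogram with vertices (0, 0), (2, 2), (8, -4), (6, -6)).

Compute the Jacobian determinant of (x, y) with respect to (u, v):

    ∂(x,y)/∂(u,v) = | 2  3 | = (2)(-3) - (3)(2) = -12.
                   | 2  -3 |

Its absolute value is |J| = 12 (the area scaling factor).

Substituting x = 2u + 3v, y = 2u - 3v into the integrand,

    24x^2 + 24y^2 → 192u^2 + 432v^2,

so the integral becomes

    ∬_R (192u^2 + 432v^2) · |J| du dv = ∫_0^1 ∫_0^2 (2304u^2 + 5184v^2) dv du.

Inner (v): 4608u^2 + 13824.
Outer (u): 15360.

Therefore ∬_D (24x^2 + 24y^2) dx dy = 15360.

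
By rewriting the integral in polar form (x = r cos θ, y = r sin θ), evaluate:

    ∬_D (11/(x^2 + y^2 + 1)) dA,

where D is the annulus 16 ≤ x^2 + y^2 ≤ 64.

The region D is 4 ≤ r ≤ 8, 0 ≤ θ ≤ 2π in polar coordinates, where x = r cos(θ), y = r sin(θ), and dA = r dr dθ.

Under the substitution, the integrand becomes 11/(r^2 + 1), so

    ∬_D (11/(x^2 + y^2 + 1)) dA = ∫_{0}^{2π} ∫_{4}^{8} (11/(r^2 + 1)) · r dr dθ.

Inner integral (in r): ∫_{4}^{8} (11/(r^2 + 1)) · r dr = log(1160290625sqrt(1105)/24137569).

Outer integral (in θ): ∫_{0}^{2π} (log(1160290625sqrt(1105)/24137569)) dθ = log((1160290625sqrt(1105)/24137569)^(2π)).

Therefore ∬_D (11/(x^2 + y^2 + 1)) dA = log((1160290625sqrt(1105)/24137569)^(2π)).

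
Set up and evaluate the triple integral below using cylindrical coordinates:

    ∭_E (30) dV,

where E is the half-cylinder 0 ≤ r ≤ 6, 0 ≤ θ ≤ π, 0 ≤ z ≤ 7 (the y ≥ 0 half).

In cylindrical coordinates, x = r cos(θ), y = r sin(θ), z = z, and dV = r dr dθ dz.

The integrand becomes 30, so

    ∭_E (30) dV = ∫_{0}^{π} ∫_{0}^{6} ∫_{0}^{7} (30) · r dz dr dθ.

Inner (z): 210r.
Middle (r from 0 to 6): 3780.
Outer (θ): 3780π.

Therefore the triple integral equals 3780π.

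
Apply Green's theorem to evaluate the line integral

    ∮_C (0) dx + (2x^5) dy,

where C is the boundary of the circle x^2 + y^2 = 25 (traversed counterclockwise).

Green's theorem converts the closed line integral into a double integral over the enclosed region D:

    ∮_C P dx + Q dy = ∬_D (∂Q/∂x - ∂P/∂y) dA.

Here P = 0, Q = 2x^5, so

    ∂Q/∂x = 10x^4,    ∂P/∂y = 0,
    ∂Q/∂x - ∂P/∂y = 10x^4.

D is the region x^2 + y^2 ≤ 25. Evaluating the double integral:

In polar coordinates (x = r cos θ, y = r sin θ, dA = r dr dθ) the integrand becomes 10r^4cos(θ)^4, so

    ∬_D (10x^4) dA = ∫_0^{2π} ∫_0^{5} (10r^4cos(θ)^4) · r dr dθ.

Inner (r from 0 to 5): 78125cos(θ)^4/3.
Outer (θ from 0 to 2π): 78125π/4.

Therefore ∮_C P dx + Q dy = 78125π/4.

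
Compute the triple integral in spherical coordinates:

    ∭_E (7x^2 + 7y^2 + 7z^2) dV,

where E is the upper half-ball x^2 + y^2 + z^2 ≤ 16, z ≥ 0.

In spherical coordinates, x = ρ sin(φ) cos(θ), y = ρ sin(φ) sin(θ), z = ρ cos(φ), and dV = ρ^2 sin(φ) dρ dφ dθ.

The integrand becomes 7ρ^2, so

    ∭_E (7x^2 + 7y^2 + 7z^2) dV = ∫_{0}^{2π} ∫_{0}^{π/2} ∫_{0}^{4} (7ρ^2) · ρ^2 sin(φ) dρ dφ dθ.

Inner (ρ): 7168sin(φ)/5.
Middle (φ): 7168/5.
Outer (θ): 14336π/5.

Therefore the triple integral equals 14336π/5.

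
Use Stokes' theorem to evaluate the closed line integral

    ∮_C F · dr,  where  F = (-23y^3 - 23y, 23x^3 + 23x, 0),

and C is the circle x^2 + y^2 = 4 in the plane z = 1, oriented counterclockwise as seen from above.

Let S be the flat disk x^2 + y^2 ≤ 4 in the plane z = 1, with upward unit normal n̂ = ẑ. By Stokes' theorem,

    ∮_C F · dr = ∬_S (∇ × F) · n̂ dS = ∬_D (curl F)_z dA,

where D is the disk x^2 + y^2 ≤ 4.

Compute the curl of F = (-23y^3 - 23y, 23x^3 + 23x, 0):
    (∇ × F)_x = ∂F_z/∂y - ∂F_y/∂z = 0,
    (∇ × F)_y = ∂F_x/∂z - ∂F_z/∂x = 0,
    (∇ × F)_z = ∂F_y/∂x - ∂F_x/∂y = 69x^2 + 69y^2 + 46.

On z = 1, (curl F)_z = 69x^2 + 69y^2 + 46.

Convert to polar (x = r cos θ, y = r sin θ, dA = r dr dθ); the integrand becomes 69r^2 + 46, so

    ∬_D (curl F)_z dA = ∫_0^{2π} ∫_0^{2} (69r^2 + 46) · r dr dθ.

Inner (r from 0 to 2): 368.
Outer (θ from 0 to 2π): 736π.

Therefore ∮_C F · dr = 736π.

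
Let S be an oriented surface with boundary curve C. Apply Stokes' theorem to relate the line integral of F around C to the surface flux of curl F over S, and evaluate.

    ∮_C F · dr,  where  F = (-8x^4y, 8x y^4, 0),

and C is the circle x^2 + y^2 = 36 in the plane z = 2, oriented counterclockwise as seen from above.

Let S be the flat disk x^2 + y^2 ≤ 36 in the plane z = 2, with upward unit normal n̂ = ẑ. By Stokes' theorem,

    ∮_C F · dr = ∬_S (∇ × F) · n̂ dS = ∬_D (curl F)_z dA,

where D is the disk x^2 + y^2 ≤ 36.

Compute the curl of F = (-8x^4y, 8x y^4, 0):
    (∇ × F)_x = ∂F_z/∂y - ∂F_y/∂z = 0,
    (∇ × F)_y = ∂F_x/∂z - ∂F_z/∂x = 0,
    (∇ × F)_z = ∂F_y/∂x - ∂F_x/∂y = 8x^4 + 8y^4.

On z = 2, (curl F)_z = 8x^4 + 8y^4.

Convert to polar (x = r cos θ, y = r sin θ, dA = r dr dθ); the integrand becomes 8r^4(sin(θ)^4 + cos(θ)^4), so

    ∬_D (curl F)_z dA = ∫_0^{2π} ∫_0^{6} (8r^4(sin(θ)^4 + cos(θ)^4)) · r dr dθ.

Inner (r from 0 to 6): 62208sin(θ)^4 + 62208cos(θ)^4.
Outer (θ from 0 to 2π): 93312π.

Therefore ∮_C F · dr = 93312π.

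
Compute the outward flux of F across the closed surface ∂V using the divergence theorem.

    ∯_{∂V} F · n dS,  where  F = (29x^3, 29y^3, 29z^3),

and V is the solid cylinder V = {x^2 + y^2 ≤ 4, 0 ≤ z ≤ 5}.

By the divergence theorem,

    ∯_{∂V} F · n dS = ∭_V (∇ · F) dV.

Compute the divergence:
    ∇ · F = ∂F_x/∂x + ∂F_y/∂y + ∂F_z/∂z = 87x^2 + 87y^2 + 87z^2.

In cylindrical coordinates, x = r cos(θ), y = r sin(θ), z = z, dV = r dr dθ dz, with 0 ≤ r ≤ 2, 0 ≤ θ ≤ 2π, 0 ≤ z ≤ 5.

The integrand, after substitution and multiplying by the volume element, becomes (87r^2 + 87z^2) · r, so

    ∭_V (∇·F) dV = ∫_0^{2π} ∫_0^{2} ∫_0^{5} (87r^2 + 87z^2) · r dz dr dθ.

Inner (z from 0 to 5): 435r^3 + 3625r.
Middle (r from 0 to 2): 8990.
Outer (θ from 0 to 2π): 17980π.

Therefore ∯_{∂V} F · n dS = 17980π.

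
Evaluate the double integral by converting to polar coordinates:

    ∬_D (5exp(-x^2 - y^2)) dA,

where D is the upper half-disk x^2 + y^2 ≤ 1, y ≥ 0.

The region D is 0 ≤ r ≤ 1, 0 ≤ θ ≤ π in polar coordinates, where x = r cos(θ), y = r sin(θ), and dA = r dr dθ.

Under the substitution, the integrand becomes 5exp(-r^2), so

    ∬_D (5exp(-x^2 - y^2)) dA = ∫_{0}^{π} ∫_{0}^{1} (5exp(-r^2)) · r dr dθ.

Inner integral (in r): ∫_{0}^{1} (5exp(-r^2)) · r dr = 5/2 - 5exp(-1)/2.

Outer integral (in θ): ∫_{0}^{π} (5/2 - 5exp(-1)/2) dθ = -5π (1 - e)exp(-1)/2.

Therefore ∬_D (5exp(-x^2 - y^2)) dA = -5π (1 - e)exp(-1)/2.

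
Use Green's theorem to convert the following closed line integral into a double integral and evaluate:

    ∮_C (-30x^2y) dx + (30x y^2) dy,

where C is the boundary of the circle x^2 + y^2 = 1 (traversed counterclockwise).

Green's theorem converts the closed line integral into a double integral over the enclosed region D:

    ∮_C P dx + Q dy = ∬_D (∂Q/∂x - ∂P/∂y) dA.

Here P = -30x^2y, Q = 30x y^2, so

    ∂Q/∂x = 30y^2,    ∂P/∂y = -30x^2,
    ∂Q/∂x - ∂P/∂y = 30x^2 + 30y^2.

D is the region x^2 + y^2 ≤ 1. Evaluating the double integral:

In polar coordinates (x = r cos θ, y = r sin θ, dA = r dr dθ) the integrand becomes 30r^2, so

    ∬_D (30x^2 + 30y^2) dA = ∫_0^{2π} ∫_0^{1} (30r^2) · r dr dθ.

Inner (r from 0 to 1): 15/2.
Outer (θ from 0 to 2π): 15π.

Therefore ∮_C P dx + Q dy = 15π.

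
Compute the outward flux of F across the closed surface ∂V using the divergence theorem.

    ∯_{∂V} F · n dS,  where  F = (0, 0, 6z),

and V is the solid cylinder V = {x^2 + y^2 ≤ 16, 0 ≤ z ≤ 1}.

By the divergence theorem,

    ∯_{∂V} F · n dS = ∭_V (∇ · F) dV.

Compute the divergence:
    ∇ · F = ∂F_x/∂x + ∂F_y/∂y + ∂F_z/∂z = 0 + 0 + 6 = 6.

In cylindrical coordinates, x = r cos(θ), y = r sin(θ), z = z, dV = r dr dθ dz, with 0 ≤ r ≤ 4, 0 ≤ θ ≤ 2π, 0 ≤ z ≤ 1.

The integrand, after substitution and multiplying by the volume element, becomes (6) · r, so

    ∭_V (∇·F) dV = ∫_0^{2π} ∫_0^{4} ∫_0^{1} (6) · r dz dr dθ.

Inner (z from 0 to 1): 6r.
Middle (r from 0 to 4): 48.
Outer (θ from 0 to 2π): 96π.

Therefore ∯_{∂V} F · n dS = 96π.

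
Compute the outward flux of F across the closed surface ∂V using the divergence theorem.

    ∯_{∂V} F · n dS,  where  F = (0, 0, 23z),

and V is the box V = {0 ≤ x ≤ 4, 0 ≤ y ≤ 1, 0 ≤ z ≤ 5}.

By the divergence theorem,

    ∯_{∂V} F · n dS = ∭_V (∇ · F) dV.

Compute the divergence:
    ∇ · F = ∂F_x/∂x + ∂F_y/∂y + ∂F_z/∂z = 0 + 0 + 23 = 23.

V is a rectangular box, so dV = dx dy dz with 0 ≤ x ≤ 4, 0 ≤ y ≤ 1, 0 ≤ z ≤ 5.

Integrate (23) over V as an iterated integral:

    ∭_V (∇·F) dV = ∫_0^{4} ∫_0^{1} ∫_0^{5} (23) dz dy dx.

Inner (z from 0 to 5): 115.
Middle (y from 0 to 1): 115.
Outer (x from 0 to 4): 460.

Therefore ∯_{∂V} F · n dS = 460.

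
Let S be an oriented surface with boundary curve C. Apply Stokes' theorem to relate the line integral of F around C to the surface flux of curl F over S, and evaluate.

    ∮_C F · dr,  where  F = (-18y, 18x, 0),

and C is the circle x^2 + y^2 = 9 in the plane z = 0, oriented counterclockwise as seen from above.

Let S be the flat disk x^2 + y^2 ≤ 9 in the plane z = 0, with upward unit normal n̂ = ẑ. By Stokes' theorem,

    ∮_C F · dr = ∬_S (∇ × F) · n̂ dS = ∬_D (curl F)_z dA,

where D is the disk x^2 + y^2 ≤ 9.

Compute the curl of F = (-18y, 18x, 0):
    (∇ × F)_x = ∂F_z/∂y - ∂F_y/∂z = 0,
    (∇ × F)_y = ∂F_x/∂z - ∂F_z/∂x = 0,
    (∇ × F)_z = ∂F_y/∂x - ∂F_x/∂y = 36.

On z = 0, (curl F)_z = 36.

Convert to polar (x = r cos θ, y = r sin θ, dA = r dr dθ); the integrand becomes 36, so

    ∬_D (curl F)_z dA = ∫_0^{2π} ∫_0^{3} (36) · r dr dθ.

Inner (r from 0 to 3): 162.
Outer (θ from 0 to 2π): 324π.

Therefore ∮_C F · dr = 324π.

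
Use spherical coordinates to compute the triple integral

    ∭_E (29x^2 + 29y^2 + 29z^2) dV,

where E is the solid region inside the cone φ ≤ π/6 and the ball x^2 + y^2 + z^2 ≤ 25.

In spherical coordinates, x = ρ sin(φ) cos(θ), y = ρ sin(φ) sin(θ), z = ρ cos(φ), and dV = ρ^2 sin(φ) dρ dφ dθ.

The integrand becomes 29ρ^2, so

    ∭_E (29x^2 + 29y^2 + 29z^2) dV = ∫_{0}^{2π} ∫_{0}^{π/6} ∫_{0}^{5} (29ρ^2) · ρ^2 sin(φ) dρ dφ dθ.

Inner (ρ): 18125sin(φ).
Middle (φ): 18125 - 18125sqrt(3)/2.
Outer (θ): 18125π (2 - sqrt(3)).

Therefore the triple integral equals 18125π (2 - sqrt(3)).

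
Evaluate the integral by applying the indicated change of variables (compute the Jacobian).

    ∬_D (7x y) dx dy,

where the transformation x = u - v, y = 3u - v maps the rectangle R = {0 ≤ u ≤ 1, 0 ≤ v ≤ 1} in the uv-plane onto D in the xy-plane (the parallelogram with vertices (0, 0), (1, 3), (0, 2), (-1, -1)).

Compute the Jacobian determinant of (x, y) with respect to (u, v):

    ∂(x,y)/∂(u,v) = | 1  -1 | = (1)(-1) - (-1)(3) = 2.
                   | 3  -1 |

Its absolute value is |J| = 2 (the area scaling factor).

Substituting x = u - v, y = 3u - v into the integrand,

    7x y → 21u^2 - 28u v + 7v^2,

so the integral becomes

    ∬_R (21u^2 - 28u v + 7v^2) · |J| du dv = ∫_0^1 ∫_0^1 (42u^2 - 56u v + 14v^2) dv du.

Inner (v): 42u^2 - 28u + 14/3.
Outer (u): 14/3.

Therefore ∬_D (7x y) dx dy = 14/3.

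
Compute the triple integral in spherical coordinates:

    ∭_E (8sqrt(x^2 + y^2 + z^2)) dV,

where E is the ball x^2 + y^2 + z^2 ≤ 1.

In spherical coordinates, x = ρ sin(φ) cos(θ), y = ρ sin(φ) sin(θ), z = ρ cos(φ), and dV = ρ^2 sin(φ) dρ dφ dθ.

The integrand becomes 8ρ, so

    ∭_E (8sqrt(x^2 + y^2 + z^2)) dV = ∫_{0}^{2π} ∫_{0}^{π} ∫_{0}^{1} (8ρ) · ρ^2 sin(φ) dρ dφ dθ.

Inner (ρ): 2sin(φ).
Middle (φ): 4.
Outer (θ): 8π.

Therefore the triple integral equals 8π.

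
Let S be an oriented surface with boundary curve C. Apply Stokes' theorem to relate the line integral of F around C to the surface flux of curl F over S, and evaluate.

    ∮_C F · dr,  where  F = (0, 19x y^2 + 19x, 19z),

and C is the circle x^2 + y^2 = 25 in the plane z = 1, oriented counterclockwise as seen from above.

Let S be the flat disk x^2 + y^2 ≤ 25 in the plane z = 1, with upward unit normal n̂ = ẑ. By Stokes' theorem,

    ∮_C F · dr = ∬_S (∇ × F) · n̂ dS = ∬_D (curl F)_z dA,

where D is the disk x^2 + y^2 ≤ 25.

Compute the curl of F = (0, 19x y^2 + 19x, 19z):
    (∇ × F)_x = ∂F_z/∂y - ∂F_y/∂z = 0,
    (∇ × F)_y = ∂F_x/∂z - ∂F_z/∂x = 0,
    (∇ × F)_z = ∂F_y/∂x - ∂F_x/∂y = 19y^2 + 19.

On z = 1, (curl F)_z = 19y^2 + 19.

Convert to polar (x = r cos θ, y = r sin θ, dA = r dr dθ); the integrand becomes 19r^2sin(θ)^2 + 19, so

    ∬_D (curl F)_z dA = ∫_0^{2π} ∫_0^{5} (19r^2sin(θ)^2 + 19) · r dr dθ.

Inner (r from 0 to 5): 11875sin(θ)^2/4 + 475/2.
Outer (θ from 0 to 2π): 13775π/4.

Therefore ∮_C F · dr = 13775π/4.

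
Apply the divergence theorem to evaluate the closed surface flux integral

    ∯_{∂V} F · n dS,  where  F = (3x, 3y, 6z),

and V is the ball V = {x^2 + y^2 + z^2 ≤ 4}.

By the divergence theorem,

    ∯_{∂V} F · n dS = ∭_V (∇ · F) dV.

Compute the divergence:
    ∇ · F = ∂F_x/∂x + ∂F_y/∂y + ∂F_z/∂z = 3 + 3 + 6 = 12.

In spherical coordinates, x = ρ sin(φ) cos(θ), y = ρ sin(φ) sin(θ), z = ρ cos(φ), dV = ρ^2 sin(φ) dρ dφ dθ, with 0 ≤ ρ ≤ 2, 0 ≤ φ ≤ π, 0 ≤ θ ≤ 2π.

The integrand, after substitution and multiplying by the volume element, becomes (12) · ρ^2 sin(φ), so

    ∭_V (∇·F) dV = ∫_0^{2π} ∫_0^{π} ∫_0^{2} (12) · ρ^2 sin(φ) dρ dφ dθ.

Inner (ρ from 0 to 2): 32sin(φ).
Middle (φ from 0 to π): 64.
Outer (θ from 0 to 2π): 128π.

Therefore ∯_{∂V} F · n dS = 128π.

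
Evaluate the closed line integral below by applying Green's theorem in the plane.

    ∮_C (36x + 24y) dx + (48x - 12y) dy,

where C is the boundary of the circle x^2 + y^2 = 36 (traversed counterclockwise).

Green's theorem converts the closed line integral into a double integral over the enclosed region D:

    ∮_C P dx + Q dy = ∬_D (∂Q/∂x - ∂P/∂y) dA.

Here P = 36x + 24y, Q = 48x - 12y, so

    ∂Q/∂x = 48,    ∂P/∂y = 24,
    ∂Q/∂x - ∂P/∂y = 24.

D is the region x^2 + y^2 ≤ 36. Evaluating the double integral:

In polar coordinates (x = r cos θ, y = r sin θ, dA = r dr dθ) the integrand becomes 24, so

    ∬_D (24) dA = ∫_0^{2π} ∫_0^{6} (24) · r dr dθ.

Inner (r from 0 to 6): 432.
Outer (θ from 0 to 2π): 864π.

Therefore ∮_C P dx + Q dy = 864π.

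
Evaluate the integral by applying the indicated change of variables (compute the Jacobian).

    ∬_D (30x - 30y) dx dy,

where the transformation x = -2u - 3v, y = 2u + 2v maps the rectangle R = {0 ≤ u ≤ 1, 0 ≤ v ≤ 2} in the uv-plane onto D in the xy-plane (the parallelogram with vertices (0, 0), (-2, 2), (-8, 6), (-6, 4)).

Compute the Jacobian determinant of (x, y) with respect to (u, v):

    ∂(x,y)/∂(u,v) = | -2  -3 | = (-2)(2) - (-3)(2) = 2.
                   | 2  2 |

Its absolute value is |J| = 2 (the area scaling factor).

Substituting x = -2u - 3v, y = 2u + 2v into the integrand,

    30x - 30y → -120u - 150v,

so the integral becomes

    ∬_R (-120u - 150v) · |J| du dv = ∫_0^1 ∫_0^2 (-240u - 300v) dv du.

Inner (v): -480u - 600.
Outer (u): -840.

Therefore ∬_D (30x - 30y) dx dy = -840.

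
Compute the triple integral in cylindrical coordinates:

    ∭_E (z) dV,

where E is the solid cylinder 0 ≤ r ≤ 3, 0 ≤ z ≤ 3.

In cylindrical coordinates, x = r cos(θ), y = r sin(θ), z = z, and dV = r dr dθ dz.

The integrand becomes z, so

    ∭_E (z) dV = ∫_{0}^{2π} ∫_{0}^{3} ∫_{0}^{3} (z) · r dz dr dθ.

Inner (z): 9r/2.
Middle (r from 0 to 3): 81/4.
Outer (θ): 81π/2.

Therefore the triple integral equals 81π/2.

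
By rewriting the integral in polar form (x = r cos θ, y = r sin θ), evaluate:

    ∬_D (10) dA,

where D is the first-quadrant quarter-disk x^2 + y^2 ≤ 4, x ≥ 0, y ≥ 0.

The region D is 0 ≤ r ≤ 2, 0 ≤ θ ≤ π/2 in polar coordinates, where x = r cos(θ), y = r sin(θ), and dA = r dr dθ.

Under the substitution, the integrand becomes 10, so

    ∬_D (10) dA = ∫_{0}^{π/2} ∫_{0}^{2} (10) · r dr dθ.

Inner integral (in r): ∫_{0}^{2} (10) · r dr = 20.

Outer integral (in θ): ∫_{0}^{π/2} (20) dθ = 10π.

Therefore ∬_D (10) dA = 10π.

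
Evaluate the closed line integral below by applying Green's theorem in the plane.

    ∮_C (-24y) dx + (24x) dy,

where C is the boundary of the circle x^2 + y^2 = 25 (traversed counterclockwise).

Green's theorem converts the closed line integral into a double integral over the enclosed region D:

    ∮_C P dx + Q dy = ∬_D (∂Q/∂x - ∂P/∂y) dA.

Here P = -24y, Q = 24x, so

    ∂Q/∂x = 24,    ∂P/∂y = -24,
    ∂Q/∂x - ∂P/∂y = 48.

D is the region x^2 + y^2 ≤ 25. Evaluating the double integral:

In polar coordinates (x = r cos θ, y = r sin θ, dA = r dr dθ) the integrand becomes 48, so

    ∬_D (48) dA = ∫_0^{2π} ∫_0^{5} (48) · r dr dθ.

Inner (r from 0 to 5): 600.
Outer (θ from 0 to 2π): 1200π.

Therefore ∮_C P dx + Q dy = 1200π.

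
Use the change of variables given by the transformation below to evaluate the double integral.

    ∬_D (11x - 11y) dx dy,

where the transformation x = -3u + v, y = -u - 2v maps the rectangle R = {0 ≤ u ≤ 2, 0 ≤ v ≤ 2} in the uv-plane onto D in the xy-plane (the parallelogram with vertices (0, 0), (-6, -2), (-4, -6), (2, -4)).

Compute the Jacobian determinant of (x, y) with respect to (u, v):

    ∂(x,y)/∂(u,v) = | -3  1 | = (-3)(-2) - (1)(-1) = 7.
                   | -1  -2 |

Its absolute value is |J| = 7 (the area scaling factor).

Substituting x = -3u + v, y = -u - 2v into the integrand,

    11x - 11y → -22u + 33v,

so the integral becomes

    ∬_R (-22u + 33v) · |J| du dv = ∫_0^2 ∫_0^2 (-154u + 231v) dv du.

Inner (v): 462 - 308u.
Outer (u): 308.

Therefore ∬_D (11x - 11y) dx dy = 308.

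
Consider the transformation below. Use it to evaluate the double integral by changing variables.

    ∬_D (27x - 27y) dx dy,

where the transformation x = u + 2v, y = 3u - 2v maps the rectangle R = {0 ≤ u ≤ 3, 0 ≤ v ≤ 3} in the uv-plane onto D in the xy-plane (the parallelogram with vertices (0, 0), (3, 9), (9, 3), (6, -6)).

Compute the Jacobian determinant of (x, y) with respect to (u, v):

    ∂(x,y)/∂(u,v) = | 1  2 | = (1)(-2) - (2)(3) = -8.
                   | 3  -2 |

Its absolute value is |J| = 8 (the area scaling factor).

Substituting x = u + 2v, y = 3u - 2v into the integrand,

    27x - 27y → -54u + 108v,

so the integral becomes

    ∬_R (-54u + 108v) · |J| du dv = ∫_0^3 ∫_0^3 (-432u + 864v) dv du.

Inner (v): 3888 - 1296u.
Outer (u): 5832.

Therefore ∬_D (27x - 27y) dx dy = 5832.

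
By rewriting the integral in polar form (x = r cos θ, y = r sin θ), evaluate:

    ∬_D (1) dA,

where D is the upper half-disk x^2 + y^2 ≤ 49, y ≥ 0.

The region D is 0 ≤ r ≤ 7, 0 ≤ θ ≤ π in polar coordinates, where x = r cos(θ), y = r sin(θ), and dA = r dr dθ.

Under the substitution, the integrand becomes 1, so

    ∬_D (1) dA = ∫_{0}^{π} ∫_{0}^{7} (1) · r dr dθ.

Inner integral (in r): ∫_{0}^{7} (1) · r dr = 49/2.

Outer integral (in θ): ∫_{0}^{π} (49/2) dθ = 49π/2.

Therefore ∬_D (1) dA = 49π/2.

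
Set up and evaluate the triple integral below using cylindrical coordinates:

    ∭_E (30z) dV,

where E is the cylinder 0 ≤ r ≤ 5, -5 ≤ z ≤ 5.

In cylindrical coordinates, x = r cos(θ), y = r sin(θ), z = z, and dV = r dr dθ dz.

The integrand becomes 30z, so

    ∭_E (30z) dV = ∫_{0}^{2π} ∫_{0}^{5} ∫_{-5}^{5} (30z) · r dz dr dθ.

Inner (z): 0.
Middle (r from 0 to 5): 0.
Outer (θ): 0.

Therefore the triple integral equals 0.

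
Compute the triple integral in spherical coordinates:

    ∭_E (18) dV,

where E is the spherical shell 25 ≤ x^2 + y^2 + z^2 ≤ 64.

In spherical coordinates, x = ρ sin(φ) cos(θ), y = ρ sin(φ) sin(θ), z = ρ cos(φ), and dV = ρ^2 sin(φ) dρ dφ dθ.

The integrand becomes 18, so

    ∭_E (18) dV = ∫_{0}^{2π} ∫_{0}^{π} ∫_{5}^{8} (18) · ρ^2 sin(φ) dρ dφ dθ.

Inner (ρ): 2322sin(φ).
Middle (φ): 4644.
Outer (θ): 9288π.

Therefore the triple integral equals 9288π.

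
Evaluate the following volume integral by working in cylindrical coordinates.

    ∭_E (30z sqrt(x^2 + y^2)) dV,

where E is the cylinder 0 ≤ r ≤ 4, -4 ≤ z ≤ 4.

In cylindrical coordinates, x = r cos(θ), y = r sin(θ), z = z, and dV = r dr dθ dz.

The integrand becomes 30r z, so

    ∭_E (30z sqrt(x^2 + y^2)) dV = ∫_{0}^{2π} ∫_{0}^{4} ∫_{-4}^{4} (30r z) · r dz dr dθ.

Inner (z): 0.
Middle (r from 0 to 4): 0.
Outer (θ): 0.

Therefore the triple integral equals 0.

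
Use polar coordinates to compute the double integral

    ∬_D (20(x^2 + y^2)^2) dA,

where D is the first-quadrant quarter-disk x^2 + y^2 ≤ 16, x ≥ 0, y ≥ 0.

The region D is 0 ≤ r ≤ 4, 0 ≤ θ ≤ π/2 in polar coordinates, where x = r cos(θ), y = r sin(θ), and dA = r dr dθ.

Under the substitution, the integrand becomes 20r^4, so

    ∬_D (20(x^2 + y^2)^2) dA = ∫_{0}^{π/2} ∫_{0}^{4} (20r^4) · r dr dθ.

Inner integral (in r): ∫_{0}^{4} (20r^4) · r dr = 40960/3.

Outer integral (in θ): ∫_{0}^{π/2} (40960/3) dθ = 20480π/3.

Therefore ∬_D (20(x^2 + y^2)^2) dA = 20480π/3.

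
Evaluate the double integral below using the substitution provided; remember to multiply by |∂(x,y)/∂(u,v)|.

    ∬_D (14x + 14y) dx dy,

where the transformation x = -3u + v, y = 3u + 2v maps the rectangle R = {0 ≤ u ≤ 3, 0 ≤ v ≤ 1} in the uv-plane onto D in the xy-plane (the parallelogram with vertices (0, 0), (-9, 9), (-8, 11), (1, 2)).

Compute the Jacobian determinant of (x, y) with respect to (u, v):

    ∂(x,y)/∂(u,v) = | -3  1 | = (-3)(2) - (1)(3) = -9.
                   | 3  2 |

Its absolute value is |J| = 9 (the area scaling factor).

Substituting x = -3u + v, y = 3u + 2v into the integrand,

    14x + 14y → 42v,

so the integral becomes

    ∬_R (42v) · |J| du dv = ∫_0^3 ∫_0^1 (378v) dv du.

Inner (v): 189.
Outer (u): 567.

Therefore ∬_D (14x + 14y) dx dy = 567.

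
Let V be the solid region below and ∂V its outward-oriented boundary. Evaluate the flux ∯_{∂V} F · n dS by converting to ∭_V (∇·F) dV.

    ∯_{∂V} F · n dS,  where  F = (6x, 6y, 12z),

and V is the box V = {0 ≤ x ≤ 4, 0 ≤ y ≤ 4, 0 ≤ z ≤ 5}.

By the divergence theorem,

    ∯_{∂V} F · n dS = ∭_V (∇ · F) dV.

Compute the divergence:
    ∇ · F = ∂F_x/∂x + ∂F_y/∂y + ∂F_z/∂z = 6 + 6 + 12 = 24.

V is a rectangular box, so dV = dx dy dz with 0 ≤ x ≤ 4, 0 ≤ y ≤ 4, 0 ≤ z ≤ 5.

Integrate (24) over V as an iterated integral:

    ∭_V (∇·F) dV = ∫_0^{4} ∫_0^{4} ∫_0^{5} (24) dz dy dx.

Inner (z from 0 to 5): 120.
Middle (y from 0 to 4): 480.
Outer (x from 0 to 4): 1920.

Therefore ∯_{∂V} F · n dS = 1920.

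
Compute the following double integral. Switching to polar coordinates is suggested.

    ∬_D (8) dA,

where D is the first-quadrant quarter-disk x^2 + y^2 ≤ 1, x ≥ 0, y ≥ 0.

The region D is 0 ≤ r ≤ 1, 0 ≤ θ ≤ π/2 in polar coordinates, where x = r cos(θ), y = r sin(θ), and dA = r dr dθ.

Under the substitution, the integrand becomes 8, so

    ∬_D (8) dA = ∫_{0}^{π/2} ∫_{0}^{1} (8) · r dr dθ.

Inner integral (in r): ∫_{0}^{1} (8) · r dr = 4.

Outer integral (in θ): ∫_{0}^{π/2} (4) dθ = 2π.

Therefore ∬_D (8) dA = 2π.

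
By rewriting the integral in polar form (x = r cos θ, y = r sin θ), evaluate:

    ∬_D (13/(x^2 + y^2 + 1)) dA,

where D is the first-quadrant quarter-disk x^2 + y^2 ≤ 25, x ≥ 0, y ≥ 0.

The region D is 0 ≤ r ≤ 5, 0 ≤ θ ≤ π/2 in polar coordinates, where x = r cos(θ), y = r sin(θ), and dA = r dr dθ.

Under the substitution, the integrand becomes 13/(r^2 + 1), so

    ∬_D (13/(x^2 + y^2 + 1)) dA = ∫_{0}^{π/2} ∫_{0}^{5} (13/(r^2 + 1)) · r dr dθ.

Inner integral (in r): ∫_{0}^{5} (13/(r^2 + 1)) · r dr = 13log(26)/2.

Outer integral (in θ): ∫_{0}^{π/2} (13log(26)/2) dθ = 13π log(26)/4.

Therefore ∬_D (13/(x^2 + y^2 + 1)) dA = 13π log(26)/4.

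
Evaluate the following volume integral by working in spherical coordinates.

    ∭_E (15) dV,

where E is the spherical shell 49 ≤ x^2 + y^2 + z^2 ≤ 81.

In spherical coordinates, x = ρ sin(φ) cos(θ), y = ρ sin(φ) sin(θ), z = ρ cos(φ), and dV = ρ^2 sin(φ) dρ dφ dθ.

The integrand becomes 15, so

    ∭_E (15) dV = ∫_{0}^{2π} ∫_{0}^{π} ∫_{7}^{9} (15) · ρ^2 sin(φ) dρ dφ dθ.

Inner (ρ): 1930sin(φ).
Middle (φ): 3860.
Outer (θ): 7720π.

Therefore the triple integral equals 7720π.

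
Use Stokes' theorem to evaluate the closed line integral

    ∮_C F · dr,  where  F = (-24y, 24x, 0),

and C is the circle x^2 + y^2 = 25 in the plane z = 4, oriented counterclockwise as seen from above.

Let S be the flat disk x^2 + y^2 ≤ 25 in the plane z = 4, with upward unit normal n̂ = ẑ. By Stokes' theorem,

    ∮_C F · dr = ∬_S (∇ × F) · n̂ dS = ∬_D (curl F)_z dA,

where D is the disk x^2 + y^2 ≤ 25.

Compute the curl of F = (-24y, 24x, 0):
    (∇ × F)_x = ∂F_z/∂y - ∂F_y/∂z = 0,
    (∇ × F)_y = ∂F_x/∂z - ∂F_z/∂x = 0,
    (∇ × F)_z = ∂F_y/∂x - ∂F_x/∂y = 48.

On z = 4, (curl F)_z = 48.

Convert to polar (x = r cos θ, y = r sin θ, dA = r dr dθ); the integrand becomes 48, so

    ∬_D (curl F)_z dA = ∫_0^{2π} ∫_0^{5} (48) · r dr dθ.

Inner (r from 0 to 5): 600.
Outer (θ from 0 to 2π): 1200π.

Therefore ∮_C F · dr = 1200π.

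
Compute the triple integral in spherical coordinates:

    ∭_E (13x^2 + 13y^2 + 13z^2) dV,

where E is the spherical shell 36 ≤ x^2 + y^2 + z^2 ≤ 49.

In spherical coordinates, x = ρ sin(φ) cos(θ), y = ρ sin(φ) sin(θ), z = ρ cos(φ), and dV = ρ^2 sin(φ) dρ dφ dθ.

The integrand becomes 13ρ^2, so

    ∭_E (13x^2 + 13y^2 + 13z^2) dV = ∫_{0}^{2π} ∫_{0}^{π} ∫_{6}^{7} (13ρ^2) · ρ^2 sin(φ) dρ dφ dθ.

Inner (ρ): 117403sin(φ)/5.
Middle (φ): 234806/5.
Outer (θ): 469612π/5.

Therefore the triple integral equals 469612π/5.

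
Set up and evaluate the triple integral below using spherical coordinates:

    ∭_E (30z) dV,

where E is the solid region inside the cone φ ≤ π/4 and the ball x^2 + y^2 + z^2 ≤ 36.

In spherical coordinates, x = ρ sin(φ) cos(θ), y = ρ sin(φ) sin(θ), z = ρ cos(φ), and dV = ρ^2 sin(φ) dρ dφ dθ.

The integrand becomes 30ρ cos(φ), so

    ∭_E (30z) dV = ∫_{0}^{2π} ∫_{0}^{π/4} ∫_{0}^{6} (30ρ cos(φ)) · ρ^2 sin(φ) dρ dφ dθ.

Inner (ρ): 4860sin(2φ).
Middle (φ): 2430.
Outer (θ): 4860π.

Therefore the triple integral equals 4860π.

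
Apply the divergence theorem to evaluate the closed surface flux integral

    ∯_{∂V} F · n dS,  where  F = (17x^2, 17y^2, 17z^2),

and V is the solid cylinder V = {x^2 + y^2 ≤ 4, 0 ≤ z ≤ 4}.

By the divergence theorem,

    ∯_{∂V} F · n dS = ∭_V (∇ · F) dV.

Compute the divergence:
    ∇ · F = ∂F_x/∂x + ∂F_y/∂y + ∂F_z/∂z = 34x + 34y + 34z.

In cylindrical coordinates, x = r cos(θ), y = r sin(θ), z = z, dV = r dr dθ dz, with 0 ≤ r ≤ 2, 0 ≤ θ ≤ 2π, 0 ≤ z ≤ 4.

The integrand, after substitution and multiplying by the volume element, becomes (34sqrt(2)r sin(θ + π/4) + 34z) · r, so

    ∭_V (∇·F) dV = ∫_0^{2π} ∫_0^{2} ∫_0^{4} (34sqrt(2)r sin(θ + π/4) + 34z) · r dz dr dθ.

Inner (z from 0 to 4): 136r (sqrt(2)r sin(θ + π/4) + 2).
Middle (r from 0 to 2): 1088sqrt(2)sin(θ + π/4)/3 + 544.
Outer (θ from 0 to 2π): 1088π.

Therefore ∯_{∂V} F · n dS = 1088π.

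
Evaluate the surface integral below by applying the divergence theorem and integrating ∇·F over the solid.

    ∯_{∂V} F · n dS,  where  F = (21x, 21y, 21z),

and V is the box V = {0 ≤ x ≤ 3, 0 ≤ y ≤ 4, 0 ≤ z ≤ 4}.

By the divergence theorem,

    ∯_{∂V} F · n dS = ∭_V (∇ · F) dV.

Compute the divergence:
    ∇ · F = ∂F_x/∂x + ∂F_y/∂y + ∂F_z/∂z = 21 + 21 + 21 = 63.

V is a rectangular box, so dV = dx dy dz with 0 ≤ x ≤ 3, 0 ≤ y ≤ 4, 0 ≤ z ≤ 4.

Integrate (63) over V as an iterated integral:

    ∭_V (∇·F) dV = ∫_0^{3} ∫_0^{4} ∫_0^{4} (63) dz dy dx.

Inner (z from 0 to 4): 252.
Middle (y from 0 to 4): 1008.
Outer (x from 0 to 3): 3024.

Therefore ∯_{∂V} F · n dS = 3024.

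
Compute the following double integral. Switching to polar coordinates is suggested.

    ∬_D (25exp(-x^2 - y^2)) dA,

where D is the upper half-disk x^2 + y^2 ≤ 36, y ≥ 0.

The region D is 0 ≤ r ≤ 6, 0 ≤ θ ≤ π in polar coordinates, where x = r cos(θ), y = r sin(θ), and dA = r dr dθ.

Under the substitution, the integrand becomes 25exp(-r^2), so

    ∬_D (25exp(-x^2 - y^2)) dA = ∫_{0}^{π} ∫_{0}^{6} (25exp(-r^2)) · r dr dθ.

Inner integral (in r): ∫_{0}^{6} (25exp(-r^2)) · r dr = 25/2 - 25exp(-36)/2.

Outer integral (in θ): ∫_{0}^{π} (25/2 - 25exp(-36)/2) dθ = -25π (1 - exp(36))exp(-36)/2.

Therefore ∬_D (25exp(-x^2 - y^2)) dA = -25π (1 - exp(36))exp(-36)/2.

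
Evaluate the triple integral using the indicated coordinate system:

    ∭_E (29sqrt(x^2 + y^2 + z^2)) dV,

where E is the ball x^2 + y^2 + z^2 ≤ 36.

In spherical coordinates, x = ρ sin(φ) cos(θ), y = ρ sin(φ) sin(θ), z = ρ cos(φ), and dV = ρ^2 sin(φ) dρ dφ dθ.

The integrand becomes 29ρ, so

    ∭_E (29sqrt(x^2 + y^2 + z^2)) dV = ∫_{0}^{2π} ∫_{0}^{π} ∫_{0}^{6} (29ρ) · ρ^2 sin(φ) dρ dφ dθ.

Inner (ρ): 9396sin(φ).
Middle (φ): 18792.
Outer (θ): 37584π.

Therefore the triple integral equals 37584π.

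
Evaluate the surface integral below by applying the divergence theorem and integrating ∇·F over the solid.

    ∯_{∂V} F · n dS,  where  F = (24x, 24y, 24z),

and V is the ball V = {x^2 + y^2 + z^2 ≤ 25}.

By the divergence theorem,

    ∯_{∂V} F · n dS = ∭_V (∇ · F) dV.

Compute the divergence:
    ∇ · F = ∂F_x/∂x + ∂F_y/∂y + ∂F_z/∂z = 24 + 24 + 24 = 72.

In spherical coordinates, x = ρ sin(φ) cos(θ), y = ρ sin(φ) sin(θ), z = ρ cos(φ), dV = ρ^2 sin(φ) dρ dφ dθ, with 0 ≤ ρ ≤ 5, 0 ≤ φ ≤ π, 0 ≤ θ ≤ 2π.

The integrand, after substitution and multiplying by the volume element, becomes (72) · ρ^2 sin(φ), so

    ∭_V (∇·F) dV = ∫_0^{2π} ∫_0^{π} ∫_0^{5} (72) · ρ^2 sin(φ) dρ dφ dθ.

Inner (ρ from 0 to 5): 3000sin(φ).
Middle (φ from 0 to π): 6000.
Outer (θ from 0 to 2π): 12000π.

Therefore ∯_{∂V} F · n dS = 12000π.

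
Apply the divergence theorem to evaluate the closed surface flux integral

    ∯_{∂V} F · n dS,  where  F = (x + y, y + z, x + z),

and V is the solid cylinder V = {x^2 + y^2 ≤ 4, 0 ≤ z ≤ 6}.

By the divergence theorem,

    ∯_{∂V} F · n dS = ∭_V (∇ · F) dV.

Compute the divergence:
    ∇ · F = ∂F_x/∂x + ∂F_y/∂y + ∂F_z/∂z = 1 + 1 + 1 = 3.

In cylindrical coordinates, x = r cos(θ), y = r sin(θ), z = z, dV = r dr dθ dz, with 0 ≤ r ≤ 2, 0 ≤ θ ≤ 2π, 0 ≤ z ≤ 6.

The integrand, after substitution and multiplying by the volume element, becomes (3) · r, so

    ∭_V (∇·F) dV = ∫_0^{2π} ∫_0^{2} ∫_0^{6} (3) · r dz dr dθ.

Inner (z from 0 to 6): 18r.
Middle (r from 0 to 2): 36.
Outer (θ from 0 to 2π): 72π.

Therefore ∯_{∂V} F · n dS = 72π.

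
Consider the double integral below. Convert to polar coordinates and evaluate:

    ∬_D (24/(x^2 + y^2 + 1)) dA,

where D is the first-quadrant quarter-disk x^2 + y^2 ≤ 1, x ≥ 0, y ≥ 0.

The region D is 0 ≤ r ≤ 1, 0 ≤ θ ≤ π/2 in polar coordinates, where x = r cos(θ), y = r sin(θ), and dA = r dr dθ.

Under the substitution, the integrand becomes 24/(r^2 + 1), so

    ∬_D (24/(x^2 + y^2 + 1)) dA = ∫_{0}^{π/2} ∫_{0}^{1} (24/(r^2 + 1)) · r dr dθ.

Inner integral (in r): ∫_{0}^{1} (24/(r^2 + 1)) · r dr = log(4096).

Outer integral (in θ): ∫_{0}^{π/2} (log(4096)) dθ = 6π log(2).

Therefore ∬_D (24/(x^2 + y^2 + 1)) dA = 6π log(2).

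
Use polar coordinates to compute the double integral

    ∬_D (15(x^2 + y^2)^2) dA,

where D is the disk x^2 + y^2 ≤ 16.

The region D is 0 ≤ r ≤ 4, 0 ≤ θ ≤ 2π in polar coordinates, where x = r cos(θ), y = r sin(θ), and dA = r dr dθ.

Under the substitution, the integrand becomes 15r^4, so

    ∬_D (15(x^2 + y^2)^2) dA = ∫_{0}^{2π} ∫_{0}^{4} (15r^4) · r dr dθ.

Inner integral (in r): ∫_{0}^{4} (15r^4) · r dr = 10240.

Outer integral (in θ): ∫_{0}^{2π} (10240) dθ = 20480π.

Therefore ∬_D (15(x^2 + y^2)^2) dA = 20480π.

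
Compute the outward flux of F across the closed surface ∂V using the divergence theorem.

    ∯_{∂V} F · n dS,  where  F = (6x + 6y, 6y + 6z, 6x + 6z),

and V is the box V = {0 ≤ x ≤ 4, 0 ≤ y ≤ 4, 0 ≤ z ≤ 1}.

By the divergence theorem,

    ∯_{∂V} F · n dS = ∭_V (∇ · F) dV.

Compute the divergence:
    ∇ · F = ∂F_x/∂x + ∂F_y/∂y + ∂F_z/∂z = 6 + 6 + 6 = 18.

V is a rectangular box, so dV = dx dy dz with 0 ≤ x ≤ 4, 0 ≤ y ≤ 4, 0 ≤ z ≤ 1.

Integrate (18) over V as an iterated integral:

    ∭_V (∇·F) dV = ∫_0^{4} ∫_0^{4} ∫_0^{1} (18) dz dy dx.

Inner (z from 0 to 1): 18.
Middle (y from 0 to 4): 72.
Outer (x from 0 to 4): 288.

Therefore ∯_{∂V} F · n dS = 288.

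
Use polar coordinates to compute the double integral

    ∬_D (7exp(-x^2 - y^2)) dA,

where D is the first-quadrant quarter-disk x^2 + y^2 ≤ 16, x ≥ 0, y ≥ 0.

The region D is 0 ≤ r ≤ 4, 0 ≤ θ ≤ π/2 in polar coordinates, where x = r cos(θ), y = r sin(θ), and dA = r dr dθ.

Under the substitution, the integrand becomes 7exp(-r^2), so

    ∬_D (7exp(-x^2 - y^2)) dA = ∫_{0}^{π/2} ∫_{0}^{4} (7exp(-r^2)) · r dr dθ.

Inner integral (in r): ∫_{0}^{4} (7exp(-r^2)) · r dr = 7/2 - 7exp(-16)/2.

Outer integral (in θ): ∫_{0}^{π/2} (7/2 - 7exp(-16)/2) dθ = -7π (1 - exp(16))exp(-16)/4.

Therefore ∬_D (7exp(-x^2 - y^2)) dA = -7π (1 - exp(16))exp(-16)/4.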